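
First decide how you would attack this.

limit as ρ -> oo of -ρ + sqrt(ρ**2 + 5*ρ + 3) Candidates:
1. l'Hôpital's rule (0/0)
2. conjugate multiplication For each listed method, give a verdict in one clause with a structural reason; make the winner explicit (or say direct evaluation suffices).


Technique: conjugate multiplication — two divergent pieces with a minus sign between them and a radical in the mix: rationalize sqrt(ρ**2 + 5*ρ + 3) - ρ before any limit law applies.
- l'Hôpital's rule (0/0) — no quotient structure at all: the clash is ∞ minus ∞, which rationalizing converts into a tractable ratio.
- conjugate multiplication: yes, a natural case for it.


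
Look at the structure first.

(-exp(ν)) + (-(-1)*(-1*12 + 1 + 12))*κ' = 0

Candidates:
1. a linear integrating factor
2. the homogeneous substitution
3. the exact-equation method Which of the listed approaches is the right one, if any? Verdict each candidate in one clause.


Technique: no special technique — solved for the derivative, no κ appears — this is antidifferentiation in ν wearing ODE clothing.
- a linear integrating factor — with the unknown absent the integrating factor is a formality; direct integration is the working structure.
- the homogeneous substitution — the slope does not depend on the ratio of the variables alone.
- the exact-equation method: no dependence on the unknown anywhere: exactness is a label without content here.


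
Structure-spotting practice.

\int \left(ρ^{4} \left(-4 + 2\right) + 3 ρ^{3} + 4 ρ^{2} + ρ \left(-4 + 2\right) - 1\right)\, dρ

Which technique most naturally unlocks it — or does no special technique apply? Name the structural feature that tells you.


Technique: no special technique — scan for structure and find none: constant multiples of powers of ρ, integrate directly.


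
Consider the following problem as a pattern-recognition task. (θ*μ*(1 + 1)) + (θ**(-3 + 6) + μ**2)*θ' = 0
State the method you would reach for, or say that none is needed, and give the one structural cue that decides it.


Diagnosis: the exact-equation method — because the two cross partials coincide, the form is conservative as written — recover its potential in (μ, θ).


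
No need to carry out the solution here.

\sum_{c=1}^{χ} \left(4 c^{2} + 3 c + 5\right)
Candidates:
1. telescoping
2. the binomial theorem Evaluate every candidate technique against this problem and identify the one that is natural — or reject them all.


Verdict: no special technique — Faulhaber territory: sum each constant-multiple power of c with its closed-form formula, no trick required.
- telescoping — computed from the summand as displayed, the partial sums build up without the pairwise collapse telescoping exploits.
- the binomial theorem — the terms lack the binomial-coefficient-weighted complementary-power pattern of an expansion.


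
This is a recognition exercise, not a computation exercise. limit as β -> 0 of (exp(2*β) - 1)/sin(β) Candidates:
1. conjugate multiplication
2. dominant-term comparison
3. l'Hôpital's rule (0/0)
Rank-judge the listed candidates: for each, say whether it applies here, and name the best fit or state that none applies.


Method: l'Hôpital's rule (0/0) — both numerator and denominator vanish at 0: the genuine 0/0 indeterminate that l'Hôpital exists for. Known elementary limits would finish this too — the rule just bypasses the case analysis.
- conjugate multiplication: multiplying by a conjugate would not remove any indeterminacy here.
- dominant-term comparison: no dominant power emerges to decide the limit by degree comparison.
- l'Hôpital's rule (0/0) — yes — fits the structure here.


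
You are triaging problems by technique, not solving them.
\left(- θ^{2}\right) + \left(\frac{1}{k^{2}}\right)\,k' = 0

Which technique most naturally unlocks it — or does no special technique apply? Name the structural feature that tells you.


Diagnosis: separation of variables — the slope splits multiplicatively: θ^{2} carrying all θ-dependence times k^{2} carrying all k-dependence — separate and integrate. The cross-partial test also passes here (vacuously, each side single-variable); the potential-function route would work, separation is simply more immediate.


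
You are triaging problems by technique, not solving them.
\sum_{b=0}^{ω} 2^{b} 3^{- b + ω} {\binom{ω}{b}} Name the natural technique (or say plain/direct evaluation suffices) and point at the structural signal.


Best approach: the binomial theorem — the binomial coefficients weight matched powers of 2 and 3, which is exactly the expansion of a binomial power.


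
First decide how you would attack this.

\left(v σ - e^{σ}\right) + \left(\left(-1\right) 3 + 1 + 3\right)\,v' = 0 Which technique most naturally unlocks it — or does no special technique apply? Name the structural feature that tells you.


Technique: a linear integrating factor — first power of v, nonzero forcing: the integrating-factor recipe applies verbatim with p = σ.


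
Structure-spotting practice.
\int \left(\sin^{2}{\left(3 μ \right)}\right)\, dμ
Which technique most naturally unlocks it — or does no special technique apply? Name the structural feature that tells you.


Diagnosis: a trigonometric identity — apply power reduction to \sin^{2}{\left(3 μ \right)}; each application halves the trigonometric degree.


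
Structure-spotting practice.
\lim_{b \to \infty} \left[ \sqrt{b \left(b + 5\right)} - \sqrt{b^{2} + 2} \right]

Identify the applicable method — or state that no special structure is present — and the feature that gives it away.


Technique: conjugate multiplication — \sqrt{b \left(b + 5\right)} and \sqrt{b^{2} + 2} both blow up, but their difference is tame once the conjugate rationalizes it.


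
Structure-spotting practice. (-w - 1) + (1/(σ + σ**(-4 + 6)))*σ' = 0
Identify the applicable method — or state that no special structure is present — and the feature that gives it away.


Best approach: separation of variables — all dependence on the two variables factors apart, the defining separable shape. A Bernoulli substitution applies to this equation as given; separation takes the same equation in its displayed form.


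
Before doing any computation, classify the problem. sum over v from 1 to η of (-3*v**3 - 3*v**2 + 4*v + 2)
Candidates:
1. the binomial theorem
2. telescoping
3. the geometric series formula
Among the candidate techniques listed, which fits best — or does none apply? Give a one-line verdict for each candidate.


Best approach: no special technique — constant-multiple powers of v with no cancellation partners and no common ratio — use the standard power-sum formulas.
- the binomial theorem — the terms do not reassemble into a binomial power.
- telescoping — the terms as presented offer no neighboring cancellation — a telescoping rewrite may exist, but the displayed structure does not hand one over.
- the geometric series formula — the term-to-term ratio drifts with the index — the one thing the geometric formula cannot absorb.


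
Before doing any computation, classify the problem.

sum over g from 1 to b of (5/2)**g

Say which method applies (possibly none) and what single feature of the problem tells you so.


Diagnosis: the geometric series formula — consecutive terms stand in a fixed index-free ratio — the geometric sum formula closes it.


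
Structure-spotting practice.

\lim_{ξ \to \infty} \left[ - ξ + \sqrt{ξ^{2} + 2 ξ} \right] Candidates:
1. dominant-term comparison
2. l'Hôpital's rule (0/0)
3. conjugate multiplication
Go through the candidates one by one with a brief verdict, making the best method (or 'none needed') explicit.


Diagnosis: conjugate multiplication — divergence minus divergence hides a finite answer — expose it by pairing \sqrt{ξ^{2} + 2 ξ} - ξ with its conjugate.
- dominant-term comparison — this limit is not decided by comparing leading-term growth at infinity.
- l'Hôpital's rule (0/0): no quotient structure at all: the clash is ∞ minus ∞, which rationalizing converts into a tractable ratio.
- conjugate multiplication: yes, a natural case for it.


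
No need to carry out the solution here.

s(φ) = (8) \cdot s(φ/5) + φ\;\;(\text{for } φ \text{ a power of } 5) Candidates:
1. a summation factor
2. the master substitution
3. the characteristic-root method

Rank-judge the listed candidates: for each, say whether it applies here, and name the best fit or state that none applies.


Diagnosis: the master substitution — the argument contracts 5-fold per step: reindex φ exponentially and solve the linear recurrence in the new index.
- a summation factor — the recursion divides its index rather than shifting it — there is no previous-term chain for a summation factor to telescope.
- the master substitution — a fit — the right tool for this form.
- the characteristic-root method — the recursion divides its index rather than shifting it — outside the constant-shift family the root method covers.


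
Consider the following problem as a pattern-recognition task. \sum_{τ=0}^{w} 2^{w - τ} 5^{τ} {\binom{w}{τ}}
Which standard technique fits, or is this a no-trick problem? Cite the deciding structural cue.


Method: the binomial theorem — the binomial coefficients weight matched powers of 5 and 2, which is exactly the expansion of a binomial power.


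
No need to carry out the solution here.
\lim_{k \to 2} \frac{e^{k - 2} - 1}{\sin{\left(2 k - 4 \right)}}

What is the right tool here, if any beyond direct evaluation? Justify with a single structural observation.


Technique: l'Hôpital's rule (0/0) — substituting 2 gives 0 over 0; differentiate top and bottom once and re-evaluate. Known elementary limits would finish this too — the rule just bypasses the case analysis.


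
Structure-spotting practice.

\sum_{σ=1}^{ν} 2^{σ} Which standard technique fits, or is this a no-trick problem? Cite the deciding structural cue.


Technique: the geometric series formula — term-over-term division gives 2 every time — index-free ratio, geometric sum formula applies.


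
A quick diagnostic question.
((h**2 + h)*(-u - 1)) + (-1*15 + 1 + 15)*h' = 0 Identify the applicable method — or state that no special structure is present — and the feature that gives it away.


Verdict: separation of variables — one side of the product carries the independent variable, the other the unknown — the textbook separation shape. A Bernoulli substitution applies to this equation as given; separation takes the same equation in its displayed form.


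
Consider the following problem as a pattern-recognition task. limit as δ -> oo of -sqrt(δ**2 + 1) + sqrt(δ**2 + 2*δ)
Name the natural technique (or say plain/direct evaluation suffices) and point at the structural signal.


Verdict: conjugate multiplication — the ∞ − ∞ radical form is the exact trigger for the conjugate maneuver.


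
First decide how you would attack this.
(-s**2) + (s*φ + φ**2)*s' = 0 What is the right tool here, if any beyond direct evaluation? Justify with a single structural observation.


Best approach: the homogeneous substitution — solved for the derivative, the right side is unchanged under scaling φ and s together — it depends only on the ratio s/φ, so substitute a single ratio variable. This can also be massaged into Bernoulli form (the roles of the variables may need exchanging); the homogeneous substitution avoids that setup.


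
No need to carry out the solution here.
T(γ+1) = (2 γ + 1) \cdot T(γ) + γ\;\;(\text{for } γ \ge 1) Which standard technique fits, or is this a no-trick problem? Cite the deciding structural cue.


Diagnosis: a summation factor — the coefficient 2 γ + 1 drifts with the index, so no fixed root exists; normalizing by the cumulative product telescopes it.


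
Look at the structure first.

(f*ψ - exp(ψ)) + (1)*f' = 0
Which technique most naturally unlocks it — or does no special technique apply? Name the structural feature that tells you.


Diagnosis: a linear integrating factor — the unknown enters only to the first power against a nonzero forcing term — the integrating-factor template applies directly.


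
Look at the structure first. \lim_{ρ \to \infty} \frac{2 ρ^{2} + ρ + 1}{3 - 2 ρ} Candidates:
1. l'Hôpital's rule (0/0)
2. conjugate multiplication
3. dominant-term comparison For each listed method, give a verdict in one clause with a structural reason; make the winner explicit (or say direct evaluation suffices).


Best approach: dominant-term comparison — divide by the highest power of ρ present: lower-order terms vanish and the dominant ratio remains.
- l'Hôpital's rule (0/0): viewed as a single quotient this runs to ∞/∞, not the 0/0 clash this candidate addresses; an at-infinity variant of the rule would resolve it, but comparing leading growth reads the answer without differentiating.
- conjugate multiplication — the conjugate move applies to radical differences, which this is not.
- dominant-term comparison: a fit — the right tool for this form.


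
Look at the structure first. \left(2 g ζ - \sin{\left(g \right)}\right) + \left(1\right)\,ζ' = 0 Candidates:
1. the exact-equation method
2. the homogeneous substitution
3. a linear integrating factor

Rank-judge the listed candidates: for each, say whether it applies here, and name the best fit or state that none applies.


Best approach: a linear integrating factor — the unknown enters only to the first power against a nonzero forcing term — the integrating-factor template applies directly.
- the exact-equation method — the mixed-partials test fails on this split — it is not an exact differential as presented.
- the homogeneous substitution: the ratio of the variables does not determine the slope.
- a linear integrating factor: applicable, and directly so.


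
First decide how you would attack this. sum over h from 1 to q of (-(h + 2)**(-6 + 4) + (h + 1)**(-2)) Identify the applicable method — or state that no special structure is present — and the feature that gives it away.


Verdict: telescoping — the piece each term subtracts is (h + 1)**(-2) advanced by one index, and it reappears with a plus sign leading the following term — the sum collapses to its boundary terms.


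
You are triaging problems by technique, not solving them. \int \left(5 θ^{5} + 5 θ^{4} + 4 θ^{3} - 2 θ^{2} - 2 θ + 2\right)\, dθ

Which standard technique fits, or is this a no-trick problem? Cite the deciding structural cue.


Technique: no special technique — nothing composite, nothing rational, nothing trigonometric — each constant-multiple power of θ integrates by the power rule alone.


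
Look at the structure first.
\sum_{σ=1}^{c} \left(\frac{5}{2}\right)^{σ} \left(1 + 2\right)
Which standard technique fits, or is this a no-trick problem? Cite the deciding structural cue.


Diagnosis: the geometric series formula — check a ratio of consecutive terms: it is \frac{5}{2}, independent of the index, so the geometric formula closes the sum.


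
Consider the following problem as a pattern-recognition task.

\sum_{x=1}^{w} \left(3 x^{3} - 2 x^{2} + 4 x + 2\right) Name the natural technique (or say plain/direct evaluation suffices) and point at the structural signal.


Verdict: no special technique — no cancellation, no constant ratio, no binomial weights — just polynomial terms summed directly.


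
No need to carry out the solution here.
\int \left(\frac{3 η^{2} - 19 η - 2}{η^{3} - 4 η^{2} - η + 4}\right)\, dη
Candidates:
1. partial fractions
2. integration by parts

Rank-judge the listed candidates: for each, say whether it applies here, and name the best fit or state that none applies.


Method: partial fractions — rational integrand, reducible denominator η^{3} - 4 η^{2} - η + 4: decompose first, integrate second.
- partial fractions: applies; the problem has the shape this method handles.
- integration by parts — no split into a nonconstant polynomial times one of the standard kernels — exp, sine, or cosine of a linear argument, or a logarithm — applies here.


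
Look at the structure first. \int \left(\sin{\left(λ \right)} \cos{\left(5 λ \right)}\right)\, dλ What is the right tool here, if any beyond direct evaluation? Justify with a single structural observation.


Best approach: a trigonometric identity — \sin{\left(λ \right)} \cos{\left(5 λ \right)} is a beat pattern — rewrite the product as a sum of single-frequency waves before integrating.


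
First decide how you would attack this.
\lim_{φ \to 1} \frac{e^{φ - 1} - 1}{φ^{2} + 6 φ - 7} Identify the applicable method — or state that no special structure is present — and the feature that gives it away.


Verdict: l'Hôpital's rule (0/0) — the 0/0 form at 1 is the signature situation for l'Hôpital's rule. The standard small-argument limits would also carry it; the rule is the systematic route.


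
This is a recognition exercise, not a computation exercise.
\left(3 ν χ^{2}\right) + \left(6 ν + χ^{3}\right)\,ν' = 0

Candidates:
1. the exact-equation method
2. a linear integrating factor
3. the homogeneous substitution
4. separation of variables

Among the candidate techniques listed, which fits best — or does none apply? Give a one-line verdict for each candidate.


Verdict: the exact-equation method — take the mixed partials of 3 ν χ^{2} and 6 ν + χ^{3}: they are equal, which certifies an exact differential.
- the exact-equation method — applies; the problem has the shape this method handles.
- a linear integrating factor — the unknown enters nonlinearly (through a power, a denominator, or a transcendental function), which the linear integrating-factor recipe cannot absorb as-is — any repair would come from a preliminary substitution, not the factor.
- the homogeneous substitution — the ratio substitution does not collapse this equation.
- separation of variables — the two dependences do not factor apart.


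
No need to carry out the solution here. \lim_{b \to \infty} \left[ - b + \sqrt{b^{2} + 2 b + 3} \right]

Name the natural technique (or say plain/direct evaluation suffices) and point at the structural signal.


Diagnosis: conjugate multiplication — infinity minus infinity with a radical in play — multiply by the conjugate so the divergences of \sqrt{b^{2} + 2 b + 3} and b annihilate.


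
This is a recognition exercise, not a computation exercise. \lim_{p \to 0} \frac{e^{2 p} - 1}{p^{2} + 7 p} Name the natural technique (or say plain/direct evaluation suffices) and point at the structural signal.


Best approach: l'Hôpital's rule (0/0) — both numerator and denominator vanish at 0: the genuine 0/0 indeterminate that l'Hôpital exists for. Expanding numerator and denominator to first order gives the same value — the rule automates exactly that.


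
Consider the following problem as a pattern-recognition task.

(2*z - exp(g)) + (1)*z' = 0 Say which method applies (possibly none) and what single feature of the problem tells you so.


Technique: a linear integrating factor — arrange it as z' + 2·z = (the forcing term) and the integrating factor does the rest.


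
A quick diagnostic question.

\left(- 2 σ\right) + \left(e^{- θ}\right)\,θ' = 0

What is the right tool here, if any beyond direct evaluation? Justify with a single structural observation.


Verdict: separation of variables — separating collects all θ-dependence with the derivative and leaves all σ-dependence opposite: variables separate. The equation is exact as it stands too — a potential function exists — though separation reads the split structure directly.


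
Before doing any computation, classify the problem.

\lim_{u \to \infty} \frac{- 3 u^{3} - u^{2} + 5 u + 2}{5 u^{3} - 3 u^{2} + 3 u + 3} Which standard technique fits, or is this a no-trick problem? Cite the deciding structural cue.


Technique: dominant-term comparison — divide through by the highest power of u; every lower-order term dies and the dominant terms decide the limit. Differentiating the expression as a single quotient would eventually settle it as well; matching dominant growth settles it immediately.


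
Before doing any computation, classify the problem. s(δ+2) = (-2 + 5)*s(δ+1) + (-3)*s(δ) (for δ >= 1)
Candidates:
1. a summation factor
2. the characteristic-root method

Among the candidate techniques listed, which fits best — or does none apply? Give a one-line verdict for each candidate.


Best approach: the characteristic-root method — every coefficient is a fixed number and the forcing is zero — substitute r^δ and read off the root equation.
- a summation factor — a summation factor telescopes one-step recursions; this one carries higher-order memory.
- the characteristic-root method — yes, a natural case for it.


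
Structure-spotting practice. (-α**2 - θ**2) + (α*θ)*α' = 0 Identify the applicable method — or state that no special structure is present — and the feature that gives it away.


Verdict: the homogeneous substitution — solved for the derivative, the right side is unchanged under scaling θ and α together — it depends only on the ratio α/θ, so substitute a single ratio variable. This doubles as a Bernoulli equation in the unknown as written; the homogeneous route needs no setup at all.


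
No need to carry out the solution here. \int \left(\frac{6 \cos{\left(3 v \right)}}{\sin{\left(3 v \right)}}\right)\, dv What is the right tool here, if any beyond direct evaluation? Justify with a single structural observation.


Technique: u-substitution — spotting that 6 \cos{\left(3 v \right)} is a constant multiple of the derivative of \sin{\left(3 v \right)} is the key observation — substitute u = \sin{\left(3 v \right)} and the integral becomes one-dimensional in u.


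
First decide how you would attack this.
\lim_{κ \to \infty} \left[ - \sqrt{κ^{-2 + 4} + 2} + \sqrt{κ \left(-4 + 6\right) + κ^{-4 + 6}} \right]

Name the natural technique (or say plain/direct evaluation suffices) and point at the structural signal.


Best approach: conjugate multiplication — both pieces blow up but their difference is finite; the conjugate trick rationalizes \sqrt{κ \left(-4 + 6\right) + κ^{-4 + 6}} - \sqrt{κ^{-2 + 4} + 2}.


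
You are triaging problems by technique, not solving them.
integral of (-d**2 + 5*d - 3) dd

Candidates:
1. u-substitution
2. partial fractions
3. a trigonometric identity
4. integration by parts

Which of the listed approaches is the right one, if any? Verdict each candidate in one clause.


Technique: no special technique — a term-by-term power-rule job in d; no substitution or rearrangement earns its keep here.
- u-substitution: any workable substitution here is cosmetic — the integrand is already in directly integrable form.
- partial fractions: the expression is not a ratio of polynomials that decomposes further.
- a trigonometric identity: no sine or cosine appears, so there is nothing for a trigonometric identity to act on.
- integration by parts: splitting off a factor buys nothing — the integrand integrates directly without parts.


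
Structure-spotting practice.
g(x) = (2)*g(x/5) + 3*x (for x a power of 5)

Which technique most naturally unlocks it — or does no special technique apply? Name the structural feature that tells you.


Best approach: the master substitution — the argument x/5 divides the index by 5; the standard x = 5^m substitution converts it to a constant-shift recurrence.


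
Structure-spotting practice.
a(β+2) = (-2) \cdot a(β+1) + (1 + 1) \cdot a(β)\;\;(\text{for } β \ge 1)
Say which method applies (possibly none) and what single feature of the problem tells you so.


Best approach: the characteristic-root method — because shifting β leaves the equation's coefficients unchanged, exponential trials reduce it to algebra.


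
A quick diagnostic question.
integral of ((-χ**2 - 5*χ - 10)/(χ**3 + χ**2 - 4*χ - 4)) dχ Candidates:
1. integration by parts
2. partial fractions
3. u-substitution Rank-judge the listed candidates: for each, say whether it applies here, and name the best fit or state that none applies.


Verdict: partial fractions — a proper rational integrand whose denominator splits into simpler factors — decompose into partial fractions first.
- integration by parts — the nonconstant-polynomial-times-standard-kernel pattern (an exp, sine, cosine, or logarithm partner) is absent.
- partial fractions: yes — fits the structure here.
- u-substitution — no subexpression of the integrand pairs with its own derivative as a factor — individual terms may offer their own substitutions, but any change of variable covering the whole integral would have to be constructed from outside the expression.


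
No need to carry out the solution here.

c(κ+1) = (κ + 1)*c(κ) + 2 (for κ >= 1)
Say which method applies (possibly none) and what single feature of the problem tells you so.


Verdict: a summation factor — one step of memory with a weight κ + 1 that changes as the index grows — the summation-factor construction is built for this.


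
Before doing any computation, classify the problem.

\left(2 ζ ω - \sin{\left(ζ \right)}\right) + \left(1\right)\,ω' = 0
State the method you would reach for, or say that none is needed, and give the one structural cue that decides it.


Best approach: a linear integrating factor — ω appears only to the first power with coefficient 2 ζ — the classic integrating-factor setup.


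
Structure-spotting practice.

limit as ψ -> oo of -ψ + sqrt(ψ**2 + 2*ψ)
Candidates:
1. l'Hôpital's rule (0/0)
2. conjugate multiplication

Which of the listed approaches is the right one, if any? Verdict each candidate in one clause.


Best approach: conjugate multiplication — two divergent pieces with a minus sign between them and a radical in the mix: rationalize sqrt(ψ**2 + 2*ψ) - ψ before any limit law applies.
- l'Hôpital's rule (0/0) — substitution produces ∞ − ∞ rather than a vanishing quotient; the rule needs a 0/0 ratio to act on.
- conjugate multiplication — yes, a natural case for it.


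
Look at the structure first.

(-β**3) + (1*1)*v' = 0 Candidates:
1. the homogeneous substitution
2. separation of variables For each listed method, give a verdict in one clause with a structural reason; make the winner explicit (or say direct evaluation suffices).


Technique: no special technique — with v absent the equation is not coupled at all: direct integration in β.
- the homogeneous substitution: the slope changes under joint rescaling, failing the degree-zero test.
- separation of variables: separation is only trivially available — with the unknown absent from the slope this is a direct integration, not a separation problem.


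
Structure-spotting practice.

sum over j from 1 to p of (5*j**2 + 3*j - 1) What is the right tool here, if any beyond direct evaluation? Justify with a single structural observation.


Verdict: no special technique — constant-multiple powers of j with no cancellation partners and no common ratio — use the standard power-sum formulas.


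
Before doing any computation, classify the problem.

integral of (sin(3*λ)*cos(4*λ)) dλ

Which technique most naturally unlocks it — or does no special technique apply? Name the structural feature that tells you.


Technique: a trigonometric identity — split sin(3*λ)*cos(4*λ) with the angle-addition identities: the resulting sum integrates term by term.


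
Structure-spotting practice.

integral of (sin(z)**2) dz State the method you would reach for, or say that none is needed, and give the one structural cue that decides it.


Best approach: a trigonometric identity — apply power reduction to sin(z)**2; each application halves the trigonometric degree.


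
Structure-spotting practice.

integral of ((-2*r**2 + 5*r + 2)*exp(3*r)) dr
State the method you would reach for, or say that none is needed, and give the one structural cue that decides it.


Technique: integration by parts — a polynomial -2*r**2 + 5*r + 2 against the kernel exp(3*r) is the signature bounded-ladder case for integration by parts.


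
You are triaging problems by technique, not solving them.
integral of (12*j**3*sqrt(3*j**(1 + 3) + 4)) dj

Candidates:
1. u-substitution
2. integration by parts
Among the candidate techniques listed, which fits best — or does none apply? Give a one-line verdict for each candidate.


Method: u-substitution — structure check: outer function, inner expression (3*j**(1 + 3) + 4), inner derivative as a factor — the classic u = (3*j**(1 + 3) + 4) pattern.
- u-substitution: applies; the problem has the shape this method handles.
- integration by parts: a polynomial factor is present, but its partner is not an exp, sine, or cosine of a degree-1 argument, nor a logarithm.


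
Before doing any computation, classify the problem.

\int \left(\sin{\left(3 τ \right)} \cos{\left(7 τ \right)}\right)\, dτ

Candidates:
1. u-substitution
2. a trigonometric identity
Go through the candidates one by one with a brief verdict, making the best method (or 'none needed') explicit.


Best approach: a trigonometric identity — split \sin{\left(3 τ \right)} \cos{\left(7 τ \right)} with the angle-addition identities: the resulting sum integrates term by term.
- u-substitution: no subexpression of the integrand pairs with its own derivative as a factor — individual terms may offer their own substitutions, but any change of variable covering the whole integral would have to be constructed from outside the expression.
- a trigonometric identity — yes, a natural case for it.


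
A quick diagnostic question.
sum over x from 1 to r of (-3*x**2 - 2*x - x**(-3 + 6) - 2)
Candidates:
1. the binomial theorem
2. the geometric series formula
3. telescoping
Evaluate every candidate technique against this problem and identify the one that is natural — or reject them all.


Method: no special technique — with only polynomial terms in x present, the classical sum-of-powers identities are all you need.
- the binomial theorem: the summand does not match any term pattern of an expanded binomial power.
- the geometric series formula — dividing successive terms gives an index-dependent quantity, not a constant.
- telescoping — computed from the summand as displayed, the partial sums build up without the pairwise collapse telescoping exploits.


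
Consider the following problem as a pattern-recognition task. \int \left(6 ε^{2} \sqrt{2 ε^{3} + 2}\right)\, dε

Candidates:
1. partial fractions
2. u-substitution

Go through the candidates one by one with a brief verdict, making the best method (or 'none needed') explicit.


Verdict: u-substitution — 6 ε^{2} matches the derivative of 2 ε^{3} + 2 up to a constant; with u = 2 ε^{3} + 2 the whole integrand folds into a function of u alone.
- partial fractions — there is no rational-function structure to decompose.
- u-substitution: applies; the problem has the shape this method handles.


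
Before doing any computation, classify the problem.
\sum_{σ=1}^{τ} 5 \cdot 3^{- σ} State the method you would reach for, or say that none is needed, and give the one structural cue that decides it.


Verdict: the geometric series formula — consecutive terms stand in a fixed index-free ratio — the geometric sum formula closes it.


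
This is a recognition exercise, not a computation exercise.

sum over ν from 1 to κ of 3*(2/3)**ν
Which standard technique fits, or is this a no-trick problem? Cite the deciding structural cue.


Technique: the geometric series formula — term-over-term division gives 2/3 every time — index-free ratio, geometric sum formula applies.


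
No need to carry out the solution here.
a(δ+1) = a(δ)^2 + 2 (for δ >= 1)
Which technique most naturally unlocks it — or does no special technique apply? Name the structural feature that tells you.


Technique: no special technique — no ansatz, no master substitution, no summation factor survives the nonlinearity here.


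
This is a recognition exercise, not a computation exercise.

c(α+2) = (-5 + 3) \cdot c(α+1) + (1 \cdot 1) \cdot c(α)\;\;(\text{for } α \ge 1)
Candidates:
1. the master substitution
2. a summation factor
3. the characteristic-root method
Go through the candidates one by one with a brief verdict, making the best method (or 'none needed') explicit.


Technique: the characteristic-root method — this is the constant-coefficient homogeneous case — the whole solution in α reduces to a polynomial's roots.
- the master substitution — there is no divide-the-index recursive argument.
- a summation factor — a summation factor telescopes one-step recursions; this one carries higher-order memory.
- the characteristic-root method — applicable, and directly so.


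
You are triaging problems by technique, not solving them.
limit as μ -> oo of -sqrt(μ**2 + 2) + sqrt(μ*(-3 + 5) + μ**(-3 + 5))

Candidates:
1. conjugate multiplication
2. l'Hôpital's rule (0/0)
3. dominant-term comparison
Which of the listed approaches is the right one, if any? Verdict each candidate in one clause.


Technique: conjugate multiplication — turning the difference into a conjugate-rationalized ratio makes the limit readable.
- conjugate multiplication — yes, a natural case for it.
- l'Hôpital's rule (0/0): no quotient structure at all: the clash is ∞ minus ∞, which rationalizing converts into a tractable ratio.
- dominant-term comparison — leading-power comparison does not apply to this form.


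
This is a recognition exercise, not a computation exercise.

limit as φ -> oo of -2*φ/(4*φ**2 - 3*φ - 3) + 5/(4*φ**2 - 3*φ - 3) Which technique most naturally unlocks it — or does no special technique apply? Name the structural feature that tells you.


Verdict: dominant-term comparison — growth-rate triage: the leading powers of φ decide the limit, everything else is noise. l'Hôpital's at-infinity variant applies to the expression viewed as a single quotient; the leading-term comparison is the direct route.


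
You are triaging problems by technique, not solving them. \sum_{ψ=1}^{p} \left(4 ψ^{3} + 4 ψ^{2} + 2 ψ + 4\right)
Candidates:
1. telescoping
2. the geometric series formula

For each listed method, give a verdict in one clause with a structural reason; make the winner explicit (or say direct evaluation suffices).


Verdict: no special technique — the summand is a plain polynomial in ψ (expanding first if it arrives factored); standard power-sum formulas evaluate it term by term.
- telescoping — neither a shifted-difference shape nor integer-spaced poles are present.
- the geometric series formula — there is no constant term-to-term ratio.


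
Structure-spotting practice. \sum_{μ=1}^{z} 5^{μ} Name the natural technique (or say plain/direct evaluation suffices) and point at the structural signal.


Diagnosis: the geometric series formula — each term is 5 times the previous one, so the geometric-series formula applies directly.


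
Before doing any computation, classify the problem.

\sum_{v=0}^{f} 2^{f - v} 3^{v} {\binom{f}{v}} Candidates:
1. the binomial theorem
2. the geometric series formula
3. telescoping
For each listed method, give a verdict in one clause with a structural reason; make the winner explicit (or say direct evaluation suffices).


Technique: the binomial theorem — binomial coefficients against complementary powers of 3 and 2: recognize the binomial expansion and resum.
- the binomial theorem — yes — fits the structure here.
- the geometric series formula — dividing successive terms gives an index-dependent quantity, not a constant.
- telescoping: computed from the summand as displayed, the partial sums build up without the pairwise collapse telescoping exploits.


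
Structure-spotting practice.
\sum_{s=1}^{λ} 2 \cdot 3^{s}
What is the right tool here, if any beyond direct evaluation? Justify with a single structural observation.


Verdict: the geometric series formula — each term is 3 times the previous one, so the geometric-series formula applies directly.


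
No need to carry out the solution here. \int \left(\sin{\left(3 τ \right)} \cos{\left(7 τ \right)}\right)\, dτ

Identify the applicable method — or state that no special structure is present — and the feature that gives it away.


Best approach: a trigonometric identity — apply product-to-sum to \sin{\left(3 τ \right)} \cos{\left(7 τ \right)}: two clean single-angle terms replace one awkward product.


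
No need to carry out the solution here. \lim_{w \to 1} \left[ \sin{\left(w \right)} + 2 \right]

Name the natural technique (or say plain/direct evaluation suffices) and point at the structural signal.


Diagnosis: no special technique — the function is continuous at 1; evaluation is itself the limit, no machinery required.


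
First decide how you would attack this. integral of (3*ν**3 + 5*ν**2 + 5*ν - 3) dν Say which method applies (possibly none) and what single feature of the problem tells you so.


Technique: no special technique — a term-by-term power-rule job in ν; no substitution or rearrangement earns its keep here.


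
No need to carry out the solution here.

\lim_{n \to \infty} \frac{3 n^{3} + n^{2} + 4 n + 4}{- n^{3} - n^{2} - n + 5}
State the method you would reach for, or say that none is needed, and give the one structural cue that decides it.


Best approach: dominant-term comparison — as n grows, only the highest-degree terms matter — compare leading terms and read the limit off. Viewed as a single quotient this is an ∞/∞ form — an at-infinity application of l'Hôpital's rule would also resolve it; comparing leading growth reads the answer without differentiating.


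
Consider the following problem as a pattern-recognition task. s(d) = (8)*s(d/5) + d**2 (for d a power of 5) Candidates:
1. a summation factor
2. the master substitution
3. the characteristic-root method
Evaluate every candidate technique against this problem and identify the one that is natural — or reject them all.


Diagnosis: the master substitution — index division is the fingerprint: d/5 in the recursive call means substitute d = 5^m.
- a summation factor: the recursion divides its index rather than shifting it — there is no previous-term chain for a summation factor to telescope.
- the master substitution: yes, a natural case for it.
- the characteristic-root method — the recursion divides its index rather than shifting it — outside the constant-shift family the root method covers.


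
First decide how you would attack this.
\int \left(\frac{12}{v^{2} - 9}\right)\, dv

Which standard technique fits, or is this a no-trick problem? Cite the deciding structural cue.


Technique: partial fractions — v^{2} - 9 splits into linear pieces, so the quotient is a sum of simple fractions — decompose before integrating.


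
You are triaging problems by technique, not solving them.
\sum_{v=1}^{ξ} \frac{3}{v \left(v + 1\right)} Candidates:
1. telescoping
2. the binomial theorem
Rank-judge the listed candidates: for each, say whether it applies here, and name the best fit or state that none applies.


Best approach: telescoping — integer-spaced poles in \frac{3}{v \left(v + 1\right)} are the telescoping signature in disguise.
- telescoping — a fit — the right tool for this form.
- the binomial theorem: the terms lack the binomial-coefficient-weighted complementary-power pattern of an expansion.


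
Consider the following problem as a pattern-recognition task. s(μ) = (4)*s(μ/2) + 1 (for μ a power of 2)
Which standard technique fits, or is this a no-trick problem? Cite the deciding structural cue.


Method: the master substitution — the argument μ/2 divides the index by 2; the standard μ = 2^m substitution converts it to a constant-shift recurrence.
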